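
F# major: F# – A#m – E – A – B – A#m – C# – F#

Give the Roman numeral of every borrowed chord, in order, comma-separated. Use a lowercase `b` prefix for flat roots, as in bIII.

bVII, bIII

The diatonic triads in F# major are F#, G#m, A#m, B, C#, D#m, E#dim. F#, A#m, B and C# all belong to that set. But E (E–G#–B) is foreign: the diatonic vii° on degree 7 is E#dim, whereas E comes from F# minor. It is labeled bVII. But A (A–C#–E) is foreign: the diatonic iii on degree 3 is A#m, whereas A comes from F# minor. It is labeled bIII.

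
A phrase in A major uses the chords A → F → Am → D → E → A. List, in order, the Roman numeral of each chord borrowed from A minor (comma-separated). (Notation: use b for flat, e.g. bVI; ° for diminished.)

bVI, i

In A major the diatonic chords are A, Bm, C#m, D, E, F#m, G#dim. Of the given chords, A, D and E are diatonic. F (F–A–C) is not: scale degree 6 in A major carries F#m (vi). In A minor the chord on that degree is F, so here it functions as bVI, borrowed from the parallel minor. Am (A–C–E) is not: scale degree 1 in A major carries A (I). In A minor the chord on that degree is Am, so here it functions as i, borrowed from the parallel minor.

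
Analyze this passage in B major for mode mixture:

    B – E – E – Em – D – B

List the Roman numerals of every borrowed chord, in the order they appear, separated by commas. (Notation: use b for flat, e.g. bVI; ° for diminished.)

iv, bIII

The diatonic triads in B major are B, C#m, D#m, E, F#, G#m, A#dim. Of the given chords, B and E are diatonic. But Em (E–G–B) is foreign: the diatonic IV on degree 4 is E, whereas Em comes from B minor. It is labeled iv. D (D–F#–A) is not: scale degree 3 in B major carries D#m (iii). In B minor the chord on that degree is D, so here it functions as bIII, borrowed from the parallel minor.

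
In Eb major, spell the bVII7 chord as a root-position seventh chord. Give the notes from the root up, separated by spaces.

Db F Ab Cb

bVII7 is built on the lowered scale degree 7. In Eb major degree 7 is D; lowered it becomes Db. Stacking thirds in Eb minor on Db gives Db–F–Ab–Cb.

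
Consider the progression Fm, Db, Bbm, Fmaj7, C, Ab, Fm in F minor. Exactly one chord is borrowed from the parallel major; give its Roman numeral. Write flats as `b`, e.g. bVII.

The diatonic triads in F minor (with V from harmonic minor) are Fm, Gdim, Ab, Bbm, C, Db, Eb. Of the given chords, Fm, Db, Bbm, C and Ab are diatonic. Fmaj7 (F–A–C–E) is not: scale degree 1 in F minor carries Fm (i). In F major the chord on that degree is Fmaj7, so here it functions as Imaj7, borrowed from the parallel major.

Imaj7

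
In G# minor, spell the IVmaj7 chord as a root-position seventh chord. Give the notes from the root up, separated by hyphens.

The root, C#, is scale degree 4 — the same note in G# minor and G# major; only the chord quality changes. In G# major the chord on C# is C#–E#–G#–B#.

C#-E#-G#-B#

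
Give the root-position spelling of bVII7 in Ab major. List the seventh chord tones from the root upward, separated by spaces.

Gb Bb Db Fb

The root of bVII7 is the lowered 7th degree: G becomes Gb. In Ab minor the chord on Gb is Gb–Bb–Db–Fb.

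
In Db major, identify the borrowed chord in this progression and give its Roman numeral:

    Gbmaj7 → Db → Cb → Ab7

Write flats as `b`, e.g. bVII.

In Db major the diatonic chords are Db, Ebm, Fm, Gb, Ab, Bbm, Cdim. Gbmaj7, Db and Ab7 are all diatonic. But Cb (Cb–Eb–Gb) is foreign: the diatonic vii° on degree 7 is Cdim, whereas Cb comes from Db minor. It is labeled bVII.

bVII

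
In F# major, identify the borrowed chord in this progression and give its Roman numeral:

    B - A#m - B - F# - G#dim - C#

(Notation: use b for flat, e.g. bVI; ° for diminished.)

F# major has the diatonic set F#, G#m, A#m, B, C#, D#m, E#dim. B, A#m, F# and C# all belong to that set. G#dim (G#–B–D) doesn't fit — on degree 2 F# major would have G#m (ii). G#dim is the degree-2 chord of F# minor, so it is the borrowed ii°.

ii°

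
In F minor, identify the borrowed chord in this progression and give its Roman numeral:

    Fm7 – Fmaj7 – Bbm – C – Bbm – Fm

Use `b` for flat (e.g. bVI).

The diatonic triads in F minor (with V from harmonic minor) are Fm, Gdim, Ab, Bbm, C, Db, Eb. Of the given chords, Fm7, Bbm, C and Fm are diatonic. Fmaj7 (F–A–C–E) is not: scale degree 1 in F minor carries Fm (i). In F major the chord on that degree is Fmaj7, so here it functions as Imaj7, borrowed from the parallel major.

Imaj7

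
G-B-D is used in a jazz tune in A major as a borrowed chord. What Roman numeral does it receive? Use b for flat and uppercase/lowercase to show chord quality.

bVII

G is the lowered form of scale degree 7 in A major (the diatonic degree 7 is G#). Diatonically A major has G#dim (vii°) on that degree; G–B–D is instead the major chord native to A minor, so it takes the label bVII.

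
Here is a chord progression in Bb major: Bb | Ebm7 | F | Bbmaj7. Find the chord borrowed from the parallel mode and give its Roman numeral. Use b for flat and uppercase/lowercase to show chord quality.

iv7

Bb major has the diatonic set Bb, Cm, Dm, Eb, F, Gm, Adim. Of the given chords, Bb, F and Bbmaj7 are diatonic. Ebm7 (Eb–Gb–Bb–Db) doesn't fit — on degree 4 Bb major would have Eb (IV). Ebm7 is the degree-4 chord of Bb minor, so it is the borrowed iv7.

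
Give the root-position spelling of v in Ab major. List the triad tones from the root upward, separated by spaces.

Eb Gb Bb

The root, Eb, is scale degree 5 — the same note in Ab major and Ab minor; only the chord quality changes. In Ab minor the chord on Eb is Eb–Gb–Bb.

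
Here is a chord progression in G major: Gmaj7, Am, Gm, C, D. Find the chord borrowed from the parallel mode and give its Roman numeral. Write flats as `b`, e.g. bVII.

G major has the diatonic set G, Am, Bm, C, D, Em, F#dim. Of the given chords, Gmaj7, Am, C and D are diatonic. Gm (G–Bb–D) is not: scale degree 1 in G major carries G (I). In G minor the chord on that degree is Gm, so here it functions as i, borrowed from the parallel minor.

i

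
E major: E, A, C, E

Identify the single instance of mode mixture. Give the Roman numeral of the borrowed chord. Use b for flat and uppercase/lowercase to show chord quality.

The diatonic triads in E major are E, F#m, G#m, A, B, C#m, D#dim. E and A are both diatonic. C (C–E–G) is not: scale degree 6 in E major carries C#m (vi). In E minor the chord on that degree is C, so here it functions as bVI, borrowed from the parallel minor.

bVI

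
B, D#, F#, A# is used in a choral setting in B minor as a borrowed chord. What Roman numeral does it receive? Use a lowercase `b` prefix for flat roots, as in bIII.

The root B is the diatonic 1st degree of B minor; the borrowing shows in the chord quality. Diatonically B minor has Bm (i) on that degree; B–D#–F#–A# is instead the major-seventh chord native to B major, so it takes the label Imaj7.

Imaj7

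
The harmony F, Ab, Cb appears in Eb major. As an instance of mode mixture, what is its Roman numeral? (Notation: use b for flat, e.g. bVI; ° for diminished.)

F is scale degree 2 in Eb major. The diatonic chord on degree 2 would be Fm (ii), but F–Ab–Cb is the diminished chord from Eb minor. As a borrowed chord it is labeled ii°.

ii°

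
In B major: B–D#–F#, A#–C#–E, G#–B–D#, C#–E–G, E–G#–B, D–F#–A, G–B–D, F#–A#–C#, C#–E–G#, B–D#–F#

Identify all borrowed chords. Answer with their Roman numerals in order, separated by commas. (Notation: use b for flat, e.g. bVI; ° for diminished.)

ii°, bIII, bVI

In B major the diatonic chords are B, C#m, D#m, E, F#, G#m, A#dim. B–D#–F# = B, A#–C#–E = A#dim, G#–B–D# = G#m, E–G#–B = E, F#–A#–C# = F# and C#–E–G# = C#m all belong to that set. C#–E–G is not: scale degree 2 in B major carries C#m (ii). In B minor the chord on that degree is C#dim, so here it functions as ii°, borrowed from the parallel minor. D–F#–A doesn't fit — on degree 3 B major would have D#m (iii). D is the degree-3 chord of B minor, so it is the borrowed bIII. G–B–D is not: scale degree 6 in B major carries G#m (vi). In B minor the chord on that degree is G, so here it functions as bVI, borrowed from the parallel minor.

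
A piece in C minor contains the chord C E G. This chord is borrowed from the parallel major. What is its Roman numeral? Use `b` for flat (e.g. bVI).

I

The root C is the diatonic 1st degree of C minor; the borrowing shows in the chord quality. C–E–G is a major chord — the form found in C major, not the diatonic i (Cm). Borrowed into C minor it is written I.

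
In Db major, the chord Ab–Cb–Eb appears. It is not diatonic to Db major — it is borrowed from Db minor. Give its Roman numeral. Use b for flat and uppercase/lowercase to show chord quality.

v

The root Ab is the diatonic 5th degree of Db major; the borrowing shows in the chord quality. Ab–Cb–Eb is a minor chord — the form found in Db minor, not the diatonic V (Ab). Borrowed into Db major it is written v.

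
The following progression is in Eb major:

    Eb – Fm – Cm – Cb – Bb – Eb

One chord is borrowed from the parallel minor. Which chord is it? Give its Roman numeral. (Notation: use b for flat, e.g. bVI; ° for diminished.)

bVI

In Eb major the diatonic chords are Eb, Fm, Gm, Ab, Bb, Cm, Ddim. Of the given chords, Eb, Fm, Cm and Bb are diatonic. Cb (Cb–Eb–Gb) is not: scale degree 6 in Eb major carries Cm (vi). In Eb minor the chord on that degree is Cb, so here it functions as bVI, borrowed from the parallel minor.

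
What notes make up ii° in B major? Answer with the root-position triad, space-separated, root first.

ii° is built on scale degree 2, which is C# in both B major and its parallel. Building the diminished chord from the parallel minor on C#: C#–E–G.

C# E G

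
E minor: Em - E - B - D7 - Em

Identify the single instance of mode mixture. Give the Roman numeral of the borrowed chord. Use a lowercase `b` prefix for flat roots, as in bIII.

In E minor (with V from harmonic minor) the diatonic chords are Em, F#dim, G, Am, B, C, D. Em, B and D7 are all diatonic. But E (E–G#–B) is foreign: the diatonic i on degree 1 is Em, whereas E comes from E major. It is labeled I.

I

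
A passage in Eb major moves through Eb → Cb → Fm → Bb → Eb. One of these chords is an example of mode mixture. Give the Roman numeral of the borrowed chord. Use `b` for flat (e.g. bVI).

Eb major has the diatonic set Eb, Fm, Gm, Ab, Bb, Cm, Ddim. Eb, Fm and Bb are all diatonic. Cb (Cb–Eb–Gb) is not: scale degree 6 in Eb major carries Cm (vi). In Eb minor the chord on that degree is Cb, so here it functions as bVI, borrowed from the parallel minor.

bVI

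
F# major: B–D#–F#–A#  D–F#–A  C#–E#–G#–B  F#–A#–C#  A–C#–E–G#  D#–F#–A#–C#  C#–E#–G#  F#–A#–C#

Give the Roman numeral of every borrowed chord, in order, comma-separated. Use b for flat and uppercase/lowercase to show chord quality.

bVI, bIIImaj7

The diatonic triads in F# major are F#, G#m, A#m, B, C#, D#m, E#dim. B–D#–F#–A# = Bmaj7, C#–E#–G#–B = C#7, F#–A#–C# = F#, D#–F#–A#–C# = D#m7 and C#–E#–G# = C# are all diatonic. D–F#–A doesn't fit — on degree 6 F# major would have D#m (vi). D is the degree-6 chord of F# minor, so it is the borrowed bVI. A–C#–E–G# is not: scale degree 3 in F# major carries A#m (iii). In F# minor the chord on that degree is Amaj7, so here it functions as bIIImaj7, borrowed from the parallel minor.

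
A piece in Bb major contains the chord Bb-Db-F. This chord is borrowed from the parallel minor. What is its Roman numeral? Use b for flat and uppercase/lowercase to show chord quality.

i

The root Bb is the diatonic 1st degree of Bb major; the borrowing shows in the chord quality. Diatonically Bb major has Bb (I) on that degree; Bb–Db–F is instead the minor chord native to Bb minor, so it takes the label i.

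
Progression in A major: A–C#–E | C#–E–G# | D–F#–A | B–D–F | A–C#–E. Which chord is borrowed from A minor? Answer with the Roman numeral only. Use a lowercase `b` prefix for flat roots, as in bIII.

ii°

The diatonic triads in A major are A, Bm, C#m, D, E, F#m, G#dim. A–C#–E = A, C#–E–G# = C#m and D–F#–A = D are all diatonic. B–D–F is not: scale degree 2 in A major carries Bm (ii). In A minor the chord on that degree is Bdim, so here it functions as ii°, borrowed from the parallel minor.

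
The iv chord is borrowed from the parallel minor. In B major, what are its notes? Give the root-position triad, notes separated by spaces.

iv is built on scale degree 4, which is E in both B major and its parallel. In B minor the chord on E is E–G–B.

E G B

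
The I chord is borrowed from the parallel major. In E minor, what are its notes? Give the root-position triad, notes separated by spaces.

The root, E, is scale degree 1 — the same note in E minor and E major; only the chord quality changes. In E major the chord on E is E–G#–B.

E G# B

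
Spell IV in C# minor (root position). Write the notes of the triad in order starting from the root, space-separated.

F# A# C#

The root, F#, is scale degree 4 — the same note in C# minor and C# major; only the chord quality changes. Building the major chord from the parallel major on F#: F#–A#–C#.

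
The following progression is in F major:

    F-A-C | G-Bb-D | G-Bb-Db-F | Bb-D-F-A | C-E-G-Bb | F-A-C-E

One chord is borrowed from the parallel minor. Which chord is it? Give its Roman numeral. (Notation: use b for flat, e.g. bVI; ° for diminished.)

F major has the diatonic set F, Gm, Am, Bb, C, Dm, Edim. Of the given chords, F–A–C = F, G–Bb–D = Gm, Bb–D–F–A = Bbmaj7, C–E–G–Bb = C7 and F–A–C–E = Fmaj7 are diatonic. G–Bb–Db–F doesn't fit — on degree 2 F major would have Gm (ii). Gm7b5 is the degree-2 chord of F minor, so it is the borrowed iiø7.

iiø7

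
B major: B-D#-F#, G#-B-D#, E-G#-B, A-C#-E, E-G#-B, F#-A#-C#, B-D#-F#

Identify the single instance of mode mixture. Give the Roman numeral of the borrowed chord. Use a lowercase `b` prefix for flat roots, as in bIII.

bVII

B major has the diatonic set B, C#m, D#m, E, F#, G#m, A#dim. Of the given chords, B–D#–F# = B, G#–B–D# = G#m, E–G#–B = E and F#–A#–C# = F# are diatonic. But A–C#–E is foreign: the diatonic vii° on degree 7 is A#dim, whereas A comes from B minor. It is labeled bVII.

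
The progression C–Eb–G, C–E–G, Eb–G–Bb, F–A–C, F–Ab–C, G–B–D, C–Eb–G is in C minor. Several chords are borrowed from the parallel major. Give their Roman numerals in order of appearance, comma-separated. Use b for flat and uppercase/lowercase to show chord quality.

I, IV

In C minor (with V from harmonic minor) the diatonic chords are Cm, Ddim, Eb, Fm, G, Ab, Bb. Of the given chords, C–Eb–G = Cm, Eb–G–Bb = Eb, F–Ab–C = Fm and G–B–D = G are diatonic. C–E–G doesn't fit — on degree 1 C minor would have Cm (i). C is the degree-1 chord of C major, so it is the borrowed I. F–A–C is not: scale degree 4 in C minor carries Fm (iv). In C major the chord on that degree is F, so here it functions as IV, borrowed from the parallel major.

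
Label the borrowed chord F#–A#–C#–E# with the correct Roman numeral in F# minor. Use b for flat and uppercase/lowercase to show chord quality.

F# is scale degree 1 in F# minor. F#–A#–C#–E# is a major-seventh chord — the form found in F# major, not the diatonic i (F#m). Borrowed into F# minor it is written Imaj7.

Imaj7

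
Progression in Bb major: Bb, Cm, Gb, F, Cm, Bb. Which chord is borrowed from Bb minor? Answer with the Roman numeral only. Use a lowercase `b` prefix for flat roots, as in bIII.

bVI

In Bb major the diatonic chords are Bb, Cm, Dm, Eb, F, Gm, Adim. Of the given chords, Bb, Cm and F are diatonic. But Gb (Gb–Bb–Db) is foreign: the diatonic vi on degree 6 is Gm, whereas Gb comes from Bb minor. It is labeled bVI.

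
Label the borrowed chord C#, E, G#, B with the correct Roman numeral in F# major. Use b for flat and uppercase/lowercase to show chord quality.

v7

C# is scale degree 5 in F# major. C#–E–G#–B is a minor-seventh chord — the form found in F# minor, not the diatonic V (C#). Borrowed into F# major it is written v7.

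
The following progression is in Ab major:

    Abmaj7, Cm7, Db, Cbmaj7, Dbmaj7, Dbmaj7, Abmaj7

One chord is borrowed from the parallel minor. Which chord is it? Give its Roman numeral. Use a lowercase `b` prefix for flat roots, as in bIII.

bIIImaj7

The diatonic triads in Ab major are Ab, Bbm, Cm, Db, Eb, Fm, Gdim. Abmaj7, Cm7, Db and Dbmaj7 all belong to that set. Cbmaj7 (Cb–Eb–Gb–Bb) doesn't fit — on degree 3 Ab major would have Cm (iii). Cbmaj7 is the degree-3 chord of Ab minor, so it is the borrowed bIIImaj7.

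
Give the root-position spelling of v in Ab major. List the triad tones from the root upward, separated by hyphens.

Eb-Gb-Bb

The root, Eb, is scale degree 5 — the same note in Ab major and Ab minor; only the chord quality changes. In Ab minor the chord on Eb is Eb–Gb–Bb.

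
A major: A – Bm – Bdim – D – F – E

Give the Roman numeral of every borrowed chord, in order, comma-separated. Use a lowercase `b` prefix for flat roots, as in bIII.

A major has the diatonic set A, Bm, C#m, D, E, F#m, G#dim. Of the given chords, A, Bm, D and E are diatonic. But Bdim (B–D–F) is foreign: the diatonic ii on degree 2 is Bm, whereas Bdim comes from A minor. It is labeled ii°. F (F–A–C) is not: scale degree 6 in A major carries F#m (vi). In A minor the chord on that degree is F, so here it functions as bVI, borrowed from the parallel minor.

ii°, bVI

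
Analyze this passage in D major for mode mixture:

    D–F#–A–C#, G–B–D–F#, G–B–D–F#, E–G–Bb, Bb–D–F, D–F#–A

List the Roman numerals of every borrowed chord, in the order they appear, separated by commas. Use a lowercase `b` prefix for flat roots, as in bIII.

ii°, bVI

D major has the diatonic set D, Em, F#m, G, A, Bm, C#dim. D–F#–A–C# = Dmaj7, G–B–D–F# = Gmaj7 and D–F#–A = D all belong to that set. E–G–Bb is not: scale degree 2 in D major carries Em (ii). In D minor the chord on that degree is Edim, so here it functions as ii°, borrowed from the parallel minor. Bb–D–F doesn't fit — on degree 6 D major would have Bm (vi). Bb is the degree-6 chord of D minor, so it is the borrowed bVI.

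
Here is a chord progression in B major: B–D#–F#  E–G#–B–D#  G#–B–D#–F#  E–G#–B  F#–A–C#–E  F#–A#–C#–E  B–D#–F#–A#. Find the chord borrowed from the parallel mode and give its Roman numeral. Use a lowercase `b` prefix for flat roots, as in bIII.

The diatonic triads in B major are B, C#m, D#m, E, F#, G#m, A#dim. B–D#–F# = B, E–G#–B–D# = Emaj7, G#–B–D#–F# = G#m7, E–G#–B = E, F#–A#–C#–E = F#7 and B–D#–F#–A# = Bmaj7 are all diatonic. F#–A–C#–E doesn't fit — on degree 5 B major would have F# (V). F#m7 is the degree-5 chord of B minor, so it is the borrowed v7.

v7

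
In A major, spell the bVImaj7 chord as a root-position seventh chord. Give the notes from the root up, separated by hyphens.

F-A-C-E

The root of bVImaj7 is the lowered 6th degree: F# becomes F. Building the major-seventh chord from the parallel minor on F: F–A–C–E.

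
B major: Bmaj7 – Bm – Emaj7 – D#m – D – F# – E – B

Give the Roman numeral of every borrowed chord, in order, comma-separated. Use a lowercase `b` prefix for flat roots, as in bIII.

B major has the diatonic set B, C#m, D#m, E, F#, G#m, A#dim. Bmaj7, Emaj7, D#m, F#, E and B are all diatonic. But Bm (B–D–F#) is foreign: the diatonic I on degree 1 is B, whereas Bm comes from B minor. It is labeled i. But D (D–F#–A) is foreign: the diatonic iii on degree 3 is D#m, whereas D comes from B minor. It is labeled bIII.

i, bIII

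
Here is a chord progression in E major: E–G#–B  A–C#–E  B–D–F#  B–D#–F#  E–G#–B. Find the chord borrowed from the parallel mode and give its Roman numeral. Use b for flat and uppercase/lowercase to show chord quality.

The diatonic triads in E major are E, F#m, G#m, A, B, C#m, D#dim. E–G#–B = E, A–C#–E = A and B–D#–F# = B are all diatonic. But B–D–F# is foreign: the diatonic V on degree 5 is B, whereas Bm comes from E minor. It is labeled v.

v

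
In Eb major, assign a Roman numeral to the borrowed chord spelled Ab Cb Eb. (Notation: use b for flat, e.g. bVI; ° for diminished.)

iv

Ab is scale degree 4 in Eb major. The diatonic chord on degree 4 would be Ab (IV), but Ab–Cb–Eb is the minor chord from Eb minor. As a borrowed chord it is labeled iv.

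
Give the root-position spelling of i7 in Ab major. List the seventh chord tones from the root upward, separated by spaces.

The root, Ab, is scale degree 1 — the same note in Ab major and Ab minor; only the chord quality changes. In Ab minor the chord on Ab is Ab–Cb–Eb–Gb.

Ab Cb Eb Gb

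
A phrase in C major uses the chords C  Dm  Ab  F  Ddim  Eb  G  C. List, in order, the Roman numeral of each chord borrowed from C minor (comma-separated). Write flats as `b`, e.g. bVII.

bVI, ii°, bIII

The diatonic triads in C major are C, Dm, Em, F, G, Am, Bdim. C, Dm, F and G all belong to that set. Ab (Ab–C–Eb) doesn't fit — on degree 6 C major would have Am (vi). Ab is the degree-6 chord of C minor, so it is the borrowed bVI. Ddim (D–F–Ab) is not: scale degree 2 in C major carries Dm (ii). In C minor the chord on that degree is Ddim, so here it functions as ii°, borrowed from the parallel minor. Eb (Eb–G–Bb) is not: scale degree 3 in C major carries Em (iii). In C minor the chord on that degree is Eb, so here it functions as bIII, borrowed from the parallel minor.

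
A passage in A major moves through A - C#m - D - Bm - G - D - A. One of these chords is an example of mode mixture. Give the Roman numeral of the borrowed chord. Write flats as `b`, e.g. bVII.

In A major the diatonic chords are A, Bm, C#m, D, E, F#m, G#dim. Of the given chords, A, C#m, D and Bm are diatonic. But G (G–B–D) is foreign: the diatonic vii° on degree 7 is G#dim, whereas G comes from A minor. It is labeled bVII.

bVII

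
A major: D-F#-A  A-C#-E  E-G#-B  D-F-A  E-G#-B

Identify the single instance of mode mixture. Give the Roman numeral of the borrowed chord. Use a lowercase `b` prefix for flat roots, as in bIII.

iv

The diatonic triads in A major are A, Bm, C#m, D, E, F#m, G#dim. Of the given chords, D–F#–A = D, A–C#–E = A and E–G#–B = E are diatonic. But D–F–A is foreign: the diatonic IV on degree 4 is D, whereas Dm comes from A minor. It is labeled iv.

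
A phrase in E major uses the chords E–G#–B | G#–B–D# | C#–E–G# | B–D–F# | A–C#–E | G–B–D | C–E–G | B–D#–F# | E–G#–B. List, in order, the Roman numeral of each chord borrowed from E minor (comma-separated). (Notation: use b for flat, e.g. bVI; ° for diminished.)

E major has the diatonic set E, F#m, G#m, A, B, C#m, D#dim. Of the given chords, E–G#–B = E, G#–B–D# = G#m, C#–E–G# = C#m, A–C#–E = A and B–D#–F# = B are diatonic. B–D–F# doesn't fit — on degree 5 E major would have B (V). Bm is the degree-5 chord of E minor, so it is the borrowed v. G–B–D is not: scale degree 3 in E major carries G#m (iii). In E minor the chord on that degree is G, so here it functions as bIII, borrowed from the parallel minor. C–E–G doesn't fit — on degree 6 E major would have C#m (vi). C is the degree-6 chord of E minor, so it is the borrowed bVI.

v, bIII, bVI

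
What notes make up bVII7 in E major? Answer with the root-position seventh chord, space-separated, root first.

Scale degree 7 in E major is D#. bVII7 uses the lowered form, D, taken from E minor. Building the dominant-seventh chord from the parallel minor on D: D–F#–A–C.

D F# A C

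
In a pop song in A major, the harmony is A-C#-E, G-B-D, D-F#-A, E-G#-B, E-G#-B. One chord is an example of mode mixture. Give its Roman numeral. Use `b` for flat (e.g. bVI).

In A major the diatonic chords are A, Bm, C#m, D, E, F#m, G#dim. A–C#–E = A, D–F#–A = D and E–G#–B = E are all diatonic. But G–B–D is foreign: the diatonic vii° on degree 7 is G#dim, whereas G comes from A minor. It is labeled bVII.

bVII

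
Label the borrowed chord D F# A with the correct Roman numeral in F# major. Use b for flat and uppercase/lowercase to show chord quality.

bVI

In F# major scale degree 6 is D#; D is its lowered form, from F# minor. Diatonically F# major has D#m (vi) on that degree; D–F#–A is instead the major chord native to F# minor, so it takes the label bVI.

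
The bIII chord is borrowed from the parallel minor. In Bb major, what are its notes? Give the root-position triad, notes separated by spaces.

The root of bIII is the lowered 3rd degree: D becomes Db. In Bb minor the chord on Db is Db–F–Ab.

Db F Ab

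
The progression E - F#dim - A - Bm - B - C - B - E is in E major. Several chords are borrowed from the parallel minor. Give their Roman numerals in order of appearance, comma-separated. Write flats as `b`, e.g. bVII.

The diatonic triads in E major are E, F#m, G#m, A, B, C#m, D#dim. Of the given chords, E, A and B are diatonic. F#dim (F#–A–C) doesn't fit — on degree 2 E major would have F#m (ii). F#dim is the degree-2 chord of E minor, so it is the borrowed ii°. But Bm (B–D–F#) is foreign: the diatonic V on degree 5 is B, whereas Bm comes from E minor. It is labeled v. C (C–E–G) doesn't fit — on degree 6 E major would have C#m (vi). C is the degree-6 chord of E minor, so it is the borrowed bVI.

ii°, v, bVI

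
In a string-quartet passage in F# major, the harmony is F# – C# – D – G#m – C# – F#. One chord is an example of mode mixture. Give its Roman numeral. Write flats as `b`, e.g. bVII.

In F# major the diatonic chords are F#, G#m, A#m, B, C#, D#m, E#dim. Of the given chords, F#, C# and G#m are diatonic. But D (D–F#–A) is foreign: the diatonic vi on degree 6 is D#m, whereas D comes from F# minor. It is labeled bVI.

bVI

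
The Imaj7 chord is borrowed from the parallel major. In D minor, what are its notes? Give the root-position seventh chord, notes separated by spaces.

D F# A C#

The root, D, is scale degree 1 — the same note in D minor and D major; only the chord quality changes. In D major the chord on D is D–F#–A–C#.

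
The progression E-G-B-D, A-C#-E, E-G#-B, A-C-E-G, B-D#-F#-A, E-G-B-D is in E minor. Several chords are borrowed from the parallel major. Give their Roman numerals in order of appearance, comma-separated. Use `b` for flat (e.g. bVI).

IV, I

In E minor (with V from harmonic minor) the diatonic chords are Em, F#dim, G, Am, B, C, D. E–G–B–D = Em7, A–C–E–G = Am7 and B–D#–F#–A = B7 all belong to that set. But A–C#–E is foreign: the diatonic iv on degree 4 is Am, whereas A comes from E major. It is labeled IV. But E–G#–B is foreign: the diatonic i on degree 1 is Em, whereas E comes from E major. It is labeled I.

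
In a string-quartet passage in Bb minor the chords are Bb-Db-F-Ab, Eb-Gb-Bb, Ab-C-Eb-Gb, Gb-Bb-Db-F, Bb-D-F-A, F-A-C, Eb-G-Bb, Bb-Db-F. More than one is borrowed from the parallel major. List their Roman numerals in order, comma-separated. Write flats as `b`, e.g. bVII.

In Bb minor (with V from harmonic minor) the diatonic chords are Bbm, Cdim, Db, Ebm, F, Gb, Ab. Bb–Db–F–Ab = Bbm7, Eb–Gb–Bb = Ebm, Ab–C–Eb–Gb = Ab7, Gb–Bb–Db–F = Gbmaj7, F–A–C = F and Bb–Db–F = Bbm are all diatonic. But Bb–D–F–A is foreign: the diatonic i on degree 1 is Bbm, whereas Bbmaj7 comes from Bb major. It is labeled Imaj7. Eb–G–Bb is not: scale degree 4 in Bb minor carries Ebm (iv). In Bb major the chord on that degree is Eb, so here it functions as IV, borrowed from the parallel major.

Imaj7, IV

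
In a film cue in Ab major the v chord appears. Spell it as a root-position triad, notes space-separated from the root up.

Eb Gb Bb

v is built on scale degree 5, which is Eb in both Ab major and its parallel. Stacking thirds in Ab minor on Eb gives Eb–Gb–Bb.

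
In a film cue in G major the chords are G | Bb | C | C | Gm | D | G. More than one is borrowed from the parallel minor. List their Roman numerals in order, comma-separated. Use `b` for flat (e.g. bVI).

The diatonic triads in G major are G, Am, Bm, C, D, Em, F#dim. G, C and D all belong to that set. Bb (Bb–D–F) doesn't fit — on degree 3 G major would have Bm (iii). Bb is the degree-3 chord of G minor, so it is the borrowed bIII. Gm (G–Bb–D) is not: scale degree 1 in G major carries G (I). In G minor the chord on that degree is Gm, so here it functions as i, borrowed from the parallel minor.

bIII, i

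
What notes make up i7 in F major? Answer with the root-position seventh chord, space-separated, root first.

F Ab C Eb

The root, F, is scale degree 1 — the same note in F major and F minor; only the chord quality changes. Stacking thirds in F minor on F gives F–Ab–C–Eb.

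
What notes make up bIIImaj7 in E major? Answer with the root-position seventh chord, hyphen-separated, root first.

G-B-D-F#

Scale degree 3 in E major is G#. bIIImaj7 uses the lowered form, G, taken from E minor. In E minor the chord on G is G–B–D–F#.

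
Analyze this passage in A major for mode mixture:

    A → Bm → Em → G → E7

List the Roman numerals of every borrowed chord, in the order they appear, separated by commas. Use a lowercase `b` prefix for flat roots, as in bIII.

The diatonic triads in A major are A, Bm, C#m, D, E, F#m, G#dim. A, Bm and E7 all belong to that set. But Em (E–G–B) is foreign: the diatonic V on degree 5 is E, whereas Em comes from A minor. It is labeled v. G (G–B–D) is not: scale degree 7 in A major carries G#dim (vii°). In A minor the chord on that degree is G, so here it functions as bVII, borrowed from the parallel minor.

v, bVII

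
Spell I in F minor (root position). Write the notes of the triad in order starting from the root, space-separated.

F A C

The root, F, is scale degree 1 — the same note in F minor and F major; only the chord quality changes. Stacking thirds in F major on F gives F–A–C.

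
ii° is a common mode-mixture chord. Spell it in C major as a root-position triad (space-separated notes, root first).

D F Ab

ii° is built on scale degree 2, which is D in both C major and its parallel. Stacking thirds in C minor on D gives D–F–Ab.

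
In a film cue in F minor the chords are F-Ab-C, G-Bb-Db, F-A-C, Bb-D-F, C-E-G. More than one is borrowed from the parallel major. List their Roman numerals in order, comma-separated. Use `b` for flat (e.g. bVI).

In F minor (with V from harmonic minor) the diatonic chords are Fm, Gdim, Ab, Bbm, C, Db, Eb. F–Ab–C = Fm, G–Bb–Db = Gdim and C–E–G = C all belong to that set. But F–A–C is foreign: the diatonic i on degree 1 is Fm, whereas F comes from F major. It is labeled I. Bb–D–F doesn't fit — on degree 4 F minor would have Bbm (iv). Bb is the degree-4 chord of F major, so it is the borrowed IV.

I, IV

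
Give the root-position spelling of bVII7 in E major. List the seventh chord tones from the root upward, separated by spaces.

D F# A C

bVII7 is built on the lowered scale degree 7. In E major degree 7 is D#; lowered it becomes D. Stacking thirds in E minor on D gives D–F#–A–C.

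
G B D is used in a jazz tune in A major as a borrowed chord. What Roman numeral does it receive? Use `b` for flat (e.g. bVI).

bVII

In A major scale degree 7 is G#; G is its lowered form, from A minor. The diatonic chord on degree 7 would be G#dim (vii°), but G–B–D is the major chord from A minor. As a borrowed chord it is labeled bVII.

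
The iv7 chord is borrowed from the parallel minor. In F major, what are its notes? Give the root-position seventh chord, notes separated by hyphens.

iv7 is built on scale degree 4, which is Bb in both F major and its parallel. In F minor the chord on Bb is Bb–Db–F–Ab.

Bb-Db-F-Ab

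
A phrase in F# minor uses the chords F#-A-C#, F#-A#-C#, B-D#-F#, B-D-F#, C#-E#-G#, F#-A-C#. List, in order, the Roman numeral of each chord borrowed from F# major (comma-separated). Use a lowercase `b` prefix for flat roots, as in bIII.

I, IV

F# minor has the diatonic set F#m, G#dim, A, Bm, C#, D, E (with V from harmonic minor). Of the given chords, F#–A–C# = F#m, B–D–F# = Bm and C#–E#–G# = C# are diatonic. But F#–A#–C# is foreign: the diatonic i on degree 1 is F#m, whereas F# comes from F# major. It is labeled I. But B–D#–F# is foreign: the diatonic iv on degree 4 is Bm, whereas B comes from F# major. It is labeled IV.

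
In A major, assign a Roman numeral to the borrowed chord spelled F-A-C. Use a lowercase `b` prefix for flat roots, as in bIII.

bVI

In A major scale degree 6 is F#; F is its lowered form, from A minor. Diatonically A major has F#m (vi) on that degree; F–A–C is instead the major chord native to A minor, so it takes the label bVI.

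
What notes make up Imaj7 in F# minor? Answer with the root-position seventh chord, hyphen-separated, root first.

F#-A#-C#-E#

Imaj7 is built on scale degree 1, which is F# in both F# minor and its parallel. Stacking thirds in F# major on F# gives F#–A#–C#–E#.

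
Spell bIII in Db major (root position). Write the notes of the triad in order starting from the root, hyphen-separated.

Fb-Ab-Cb

Scale degree 3 in Db major is F. bIII uses the lowered form, Fb, taken from Db minor. Building the major chord from the parallel minor on Fb: Fb–Ab–Cb.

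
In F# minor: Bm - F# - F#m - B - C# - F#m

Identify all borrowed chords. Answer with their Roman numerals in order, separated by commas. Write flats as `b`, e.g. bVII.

I, IV

The diatonic triads in F# minor (with V from harmonic minor) are F#m, G#dim, A, Bm, C#, D, E. Bm, F#m and C# are all diatonic. F# (F#–A#–C#) is not: scale degree 1 in F# minor carries F#m (i). In F# major the chord on that degree is F#, so here it functions as I, borrowed from the parallel major. But B (B–D#–F#) is foreign: the diatonic iv on degree 4 is Bm, whereas B comes from F# major. It is labeled IV.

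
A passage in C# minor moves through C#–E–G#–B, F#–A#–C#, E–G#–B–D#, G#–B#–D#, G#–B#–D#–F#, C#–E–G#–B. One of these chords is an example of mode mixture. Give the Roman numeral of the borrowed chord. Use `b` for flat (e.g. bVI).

IV

In C# minor (with V from harmonic minor) the diatonic chords are C#m, D#dim, E, F#m, G#, A, B. C#–E–G#–B = C#m7, E–G#–B–D# = Emaj7, G#–B#–D# = G# and G#–B#–D#–F# = G#7 are all diatonic. F#–A#–C# doesn't fit — on degree 4 C# minor would have F#m (iv). F# is the degree-4 chord of C# major, so it is the borrowed IV.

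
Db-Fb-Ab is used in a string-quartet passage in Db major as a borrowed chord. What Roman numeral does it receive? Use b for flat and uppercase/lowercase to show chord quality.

Db is scale degree 1 in Db major. Db–Fb–Ab is a minor chord — the form found in Db minor, not the diatonic I (Db). Borrowed into Db major it is written i.

i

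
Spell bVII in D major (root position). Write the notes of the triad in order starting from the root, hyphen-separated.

C-E-G

bVII is built on the lowered scale degree 7. In D major degree 7 is C#; lowered it becomes C. Building the major chord from the parallel minor on C: C–E–G.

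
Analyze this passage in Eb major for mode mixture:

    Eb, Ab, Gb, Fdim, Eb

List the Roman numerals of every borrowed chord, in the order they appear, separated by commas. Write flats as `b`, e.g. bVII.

bIII, ii°

The diatonic triads in Eb major are Eb, Fm, Gm, Ab, Bb, Cm, Ddim. Eb and Ab both belong to that set. Gb (Gb–Bb–Db) doesn't fit — on degree 3 Eb major would have Gm (iii). Gb is the degree-3 chord of Eb minor, so it is the borrowed bIII. Fdim (F–Ab–Cb) is not: scale degree 2 in Eb major carries Fm (ii). In Eb minor the chord on that degree is Fdim, so here it functions as ii°, borrowed from the parallel minor.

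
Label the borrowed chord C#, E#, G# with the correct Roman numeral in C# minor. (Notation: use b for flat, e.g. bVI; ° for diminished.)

I

C# is scale degree 1 in C# minor. Diatonically C# minor has C#m (i) on that degree; C#–E#–G# is instead the major chord native to C# major, so it takes the label I.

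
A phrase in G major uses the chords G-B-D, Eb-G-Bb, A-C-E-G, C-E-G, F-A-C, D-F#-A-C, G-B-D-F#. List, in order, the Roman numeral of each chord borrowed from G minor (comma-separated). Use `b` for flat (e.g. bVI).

bVI, bVII

In G major the diatonic chords are G, Am, Bm, C, D, Em, F#dim. G–B–D = G, A–C–E–G = Am7, C–E–G = C, D–F#–A–C = D7 and G–B–D–F# = Gmaj7 are all diatonic. Eb–G–Bb doesn't fit — on degree 6 G major would have Em (vi). Eb is the degree-6 chord of G minor, so it is the borrowed bVI. F–A–C doesn't fit — on degree 7 G major would have F#dim (vii°). F is the degree-7 chord of G minor, so it is the borrowed bVII.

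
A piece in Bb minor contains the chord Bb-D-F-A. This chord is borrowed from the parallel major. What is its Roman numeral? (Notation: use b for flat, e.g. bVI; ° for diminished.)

Bb is scale degree 1 in Bb minor. The diatonic chord on degree 1 would be Bbm (i), but Bb–D–F–A is the major-seventh chord from Bb major. As a borrowed chord it is labeled Imaj7.

Imaj7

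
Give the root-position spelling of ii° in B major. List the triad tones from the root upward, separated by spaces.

C# E G

ii° is built on scale degree 2, which is C# in both B major and its parallel. Building the diminished chord from the parallel minor on C#: C#–E–G.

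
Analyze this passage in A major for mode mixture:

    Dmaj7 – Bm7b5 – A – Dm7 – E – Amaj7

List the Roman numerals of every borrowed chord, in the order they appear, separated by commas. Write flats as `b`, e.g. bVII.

iiø7, iv7

The diatonic triads in A major are A, Bm, C#m, D, E, F#m, G#dim. Dmaj7, A, E and Amaj7 all belong to that set. But Bm7b5 (B–D–F–A) is foreign: the diatonic ii on degree 2 is Bm, whereas Bm7b5 comes from A minor. It is labeled iiø7. But Dm7 (D–F–A–C) is foreign: the diatonic IV on degree 4 is D, whereas Dm7 comes from A minor. It is labeled iv7.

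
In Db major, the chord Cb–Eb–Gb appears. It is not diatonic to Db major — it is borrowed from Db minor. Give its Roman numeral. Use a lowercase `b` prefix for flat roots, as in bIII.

bVII

In Db major scale degree 7 is C; Cb is its lowered form, from Db minor. Diatonically Db major has Cdim (vii°) on that degree; Cb–Eb–Gb is instead the major chord native to Db minor, so it takes the label bVII.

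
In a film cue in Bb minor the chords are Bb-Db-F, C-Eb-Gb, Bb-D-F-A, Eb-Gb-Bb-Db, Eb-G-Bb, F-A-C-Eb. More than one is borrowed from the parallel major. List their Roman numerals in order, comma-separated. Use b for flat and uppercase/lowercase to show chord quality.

Imaj7, IV

In Bb minor (with V from harmonic minor) the diatonic chords are Bbm, Cdim, Db, Ebm, F, Gb, Ab. Bb–Db–F = Bbm, C–Eb–Gb = Cdim, Eb–Gb–Bb–Db = Ebm7 and F–A–C–Eb = F7 are all diatonic. But Bb–D–F–A is foreign: the diatonic i on degree 1 is Bbm, whereas Bbmaj7 comes from Bb major. It is labeled Imaj7. Eb–G–Bb is not: scale degree 4 in Bb minor carries Ebm (iv). In Bb major the chord on that degree is Eb, so here it functions as IV, borrowed from the parallel major.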